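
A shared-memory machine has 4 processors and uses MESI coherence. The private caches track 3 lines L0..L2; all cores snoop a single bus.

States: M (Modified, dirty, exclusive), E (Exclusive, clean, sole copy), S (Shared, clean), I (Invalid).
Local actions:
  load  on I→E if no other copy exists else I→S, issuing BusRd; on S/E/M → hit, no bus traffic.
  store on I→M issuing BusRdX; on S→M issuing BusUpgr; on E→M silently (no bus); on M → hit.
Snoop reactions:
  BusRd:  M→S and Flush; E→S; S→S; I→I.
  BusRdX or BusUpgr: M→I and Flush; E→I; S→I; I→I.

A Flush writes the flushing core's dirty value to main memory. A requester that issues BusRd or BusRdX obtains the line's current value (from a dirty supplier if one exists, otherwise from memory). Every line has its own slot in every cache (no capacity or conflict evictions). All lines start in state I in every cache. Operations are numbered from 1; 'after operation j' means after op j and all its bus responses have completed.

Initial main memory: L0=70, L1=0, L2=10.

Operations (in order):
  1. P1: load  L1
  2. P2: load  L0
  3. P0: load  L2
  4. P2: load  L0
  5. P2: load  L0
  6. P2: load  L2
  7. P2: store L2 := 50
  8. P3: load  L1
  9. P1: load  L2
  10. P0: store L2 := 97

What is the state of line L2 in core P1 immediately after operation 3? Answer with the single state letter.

state = I

[1] P1: load  L1 | P0:I, P1:E(0), P2:I, P3:I | bus: BusRd
[2] P2: load  L0 | P0:I, P1:I, P2:E(70), P3:I | bus: BusRd
[3] P0: load  L2 | P0:E(10), P1:I, P2:I, P3:I | bus: BusRd
[4] P2: load  L0 | P0:I, P1:I, P2:E(70), P3:I | bus: none
[5] P2: load  L0 | P0:I, P1:I, P2:E(70), P3:I | bus: none
[6] P2: load  L2 | P0:S(10), P1:I, P2:S(10), P3:I | bus: BusRd
[7] P2: store L2 := 50 | P0:I, P1:I, P2:M(50), P3:I | bus: BusUpgr
[8] P3: load  L1 | P0:I, P1:S(0), P2:I, P3:S(0) | bus: BusRd
[9] P1: load  L2 | P0:I, P1:S(50), P2:S(50), P3:I | bus: BusRd,Flush
[10] P0: store L2 := 97 | P0:M(97), P1:I, P2:I, P3:I | bus: BusRdX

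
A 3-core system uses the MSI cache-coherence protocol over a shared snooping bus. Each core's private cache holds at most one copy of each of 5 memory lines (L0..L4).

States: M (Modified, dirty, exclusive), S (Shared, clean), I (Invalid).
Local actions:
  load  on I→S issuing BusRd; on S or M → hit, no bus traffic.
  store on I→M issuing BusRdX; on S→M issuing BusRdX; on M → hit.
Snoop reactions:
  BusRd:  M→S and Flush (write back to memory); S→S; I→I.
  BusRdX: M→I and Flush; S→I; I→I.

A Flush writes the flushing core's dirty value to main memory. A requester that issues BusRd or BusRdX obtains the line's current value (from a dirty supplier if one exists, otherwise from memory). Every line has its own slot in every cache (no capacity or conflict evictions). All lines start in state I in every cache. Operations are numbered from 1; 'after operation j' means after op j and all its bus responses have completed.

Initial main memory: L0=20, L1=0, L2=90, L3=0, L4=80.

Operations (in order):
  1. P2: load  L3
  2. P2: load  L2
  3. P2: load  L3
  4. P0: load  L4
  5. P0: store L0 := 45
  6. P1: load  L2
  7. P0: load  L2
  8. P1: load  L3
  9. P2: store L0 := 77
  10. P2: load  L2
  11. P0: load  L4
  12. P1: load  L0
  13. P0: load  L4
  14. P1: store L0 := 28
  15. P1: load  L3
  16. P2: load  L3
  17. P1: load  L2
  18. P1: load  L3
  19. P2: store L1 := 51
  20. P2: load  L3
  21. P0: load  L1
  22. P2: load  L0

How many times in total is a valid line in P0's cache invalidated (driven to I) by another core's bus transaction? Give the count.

invalidations = 1

  op1 P2: load  L3 → I/I/S on L3; bus BusRd; mem=0
  op2 P2: load  L2 → I/I/S on L2; bus BusRd; mem=90
  op3 P2: load  L3 → I/I/S on L3; bus (none); mem=0
  op4 P0: load  L4 → S/I/I on L4; bus BusRd; mem=80
  op5 P0: store L0 := 45 → M/I/I on L0; bus BusRdX; mem=20
  op6 P1: load  L2 → I/S/S on L2; bus BusRd; mem=90
  op7 P0: load  L2 → S/S/S on L2; bus BusRd; mem=90
  op8 P1: load  L3 → I/S/S on L3; bus BusRd; mem=0
  op9 P2: store L0 := 77 → I/I/M on L0; bus BusRdX Flush; mem=45
  op10 P2: load  L2 → S/S/S on L2; bus (none); mem=90
  op11 P0: load  L4 → S/I/I on L4; bus (none); mem=80
  op12 P1: load  L0 → I/S/S on L0; bus BusRd Flush; mem=77
  op13 P0: load  L4 → S/I/I on L4; bus (none); mem=80
  op14 P1: store L0 := 28 → I/M/I on L0; bus BusRdX; mem=77
  op15 P1: load  L3 → I/S/S on L3; bus (none); mem=0
  op16 P2: load  L3 → I/S/S on L3; bus (none); mem=0
  op17 P1: load  L2 → S/S/S on L2; bus (none); mem=90
  op18 P1: load  L3 → I/S/S on L3; bus (none); mem=0
  op19 P2: store L1 := 51 → I/I/M on L1; bus BusRdX; mem=0
  op20 P2: load  L3 → I/S/S on L3; bus (none); mem=0
  op21 P0: load  L1 → S/I/S on L1; bus BusRd Flush; mem=51
  op22 P2: load  L0 → I/S/S on L0; bus BusRd Flush; mem=28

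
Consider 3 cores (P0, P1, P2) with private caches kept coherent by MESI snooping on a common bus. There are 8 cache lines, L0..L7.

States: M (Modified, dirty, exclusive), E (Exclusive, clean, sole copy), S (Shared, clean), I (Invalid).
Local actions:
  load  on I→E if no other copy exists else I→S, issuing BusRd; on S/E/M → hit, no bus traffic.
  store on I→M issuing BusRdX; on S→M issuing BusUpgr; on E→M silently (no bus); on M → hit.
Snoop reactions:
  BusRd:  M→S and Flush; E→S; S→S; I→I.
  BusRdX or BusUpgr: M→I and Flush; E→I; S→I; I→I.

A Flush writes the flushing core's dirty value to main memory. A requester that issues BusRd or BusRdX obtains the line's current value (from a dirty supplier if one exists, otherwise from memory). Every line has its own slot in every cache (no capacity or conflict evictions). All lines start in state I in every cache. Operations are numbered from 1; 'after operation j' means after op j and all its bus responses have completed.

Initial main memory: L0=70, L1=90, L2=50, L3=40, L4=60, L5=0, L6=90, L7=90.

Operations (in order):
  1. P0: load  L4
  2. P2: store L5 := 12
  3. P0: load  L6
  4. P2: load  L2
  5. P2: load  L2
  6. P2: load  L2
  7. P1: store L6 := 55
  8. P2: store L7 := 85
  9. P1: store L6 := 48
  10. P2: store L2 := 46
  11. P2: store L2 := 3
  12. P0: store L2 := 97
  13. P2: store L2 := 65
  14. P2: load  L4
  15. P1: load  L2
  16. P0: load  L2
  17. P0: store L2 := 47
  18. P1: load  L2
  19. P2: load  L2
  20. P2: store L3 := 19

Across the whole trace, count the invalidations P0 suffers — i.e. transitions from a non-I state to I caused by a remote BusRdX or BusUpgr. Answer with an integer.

invalidations = 2

1. P0: load  L4  bus=[BusRd]  L4: P0=E P1=I P2=I  mem[L4]=60
2. P2: store L5 := 12  bus=[BusRdX]  L5: P0=I P1=I P2=M  mem[L5]=0
3. P0: load  L6  bus=[BusRd]  L6: P0=E P1=I P2=I  mem[L6]=90
4. P2: load  L2  bus=[BusRd]  L2: P0=I P1=I P2=E  mem[L2]=50
5. P2: load  L2  bus=[-]  L2: P0=I P1=I P2=E  mem[L2]=50
6. P2: load  L2  bus=[-]  L2: P0=I P1=I P2=E  mem[L2]=50
7. P1: store L6 := 55  bus=[BusRdX]  L6: P0=I P1=M P2=I  mem[L6]=90
8. P2: store L7 := 85  bus=[BusRdX]  L7: P0=I P1=I P2=M  mem[L7]=90
9. P1: store L6 := 48  bus=[-]  L6: P0=I P1=M P2=I  mem[L6]=90
10. P2: store L2 := 46  bus=[-]  L2: P0=I P1=I P2=M  mem[L2]=50
11. P2: store L2 := 3  bus=[-]  L2: P0=I P1=I P2=M  mem[L2]=50
12. P0: store L2 := 97  bus=[BusRdX,Flush]  L2: P0=M P1=I P2=I  mem[L2]=3
13. P2: store L2 := 65  bus=[BusRdX,Flush]  L2: P0=I P1=I P2=M  mem[L2]=97
14. P2: load  L4  bus=[BusRd]  L4: P0=S P1=I P2=S  mem[L4]=60
15. P1: load  L2  bus=[BusRd,Flush]  L2: P0=I P1=S P2=S  mem[L2]=65
16. P0: load  L2  bus=[BusRd]  L2: P0=S P1=S P2=S  mem[L2]=65
17. P0: store L2 := 47  bus=[BusUpgr]  L2: P0=M P1=I P2=I  mem[L2]=65
18. P1: load  L2  bus=[BusRd,Flush]  L2: P0=S P1=S P2=I  mem[L2]=47
19. P2: load  L2  bus=[BusRd]  L2: P0=S P1=S P2=S  mem[L2]=47
20. P2: store L3 := 19  bus=[BusRdX]  L3: P0=I P1=I P2=M  mem[L3]=40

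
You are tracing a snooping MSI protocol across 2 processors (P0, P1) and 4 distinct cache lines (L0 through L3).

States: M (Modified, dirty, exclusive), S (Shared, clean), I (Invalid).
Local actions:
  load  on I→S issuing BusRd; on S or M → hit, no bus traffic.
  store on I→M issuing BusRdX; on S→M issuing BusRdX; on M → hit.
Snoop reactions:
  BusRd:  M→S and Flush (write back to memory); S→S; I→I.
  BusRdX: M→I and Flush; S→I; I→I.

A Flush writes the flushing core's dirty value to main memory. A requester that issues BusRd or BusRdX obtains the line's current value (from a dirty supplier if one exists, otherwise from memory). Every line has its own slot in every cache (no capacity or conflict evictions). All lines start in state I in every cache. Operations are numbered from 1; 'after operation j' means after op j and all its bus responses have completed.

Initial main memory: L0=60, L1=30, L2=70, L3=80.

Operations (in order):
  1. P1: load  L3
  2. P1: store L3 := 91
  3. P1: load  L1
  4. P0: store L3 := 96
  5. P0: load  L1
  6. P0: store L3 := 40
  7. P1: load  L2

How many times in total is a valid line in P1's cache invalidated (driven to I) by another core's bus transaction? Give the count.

invalidations = 1

  op1 P1: load  L3 → I/S on L3; bus BusRd; mem=80
  op2 P1: store L3 := 91 → I/M on L3; bus BusRdX; mem=80
  op3 P1: load  L1 → I/S on L1; bus BusRd; mem=30
  op4 P0: store L3 := 96 → M/I on L3; bus BusRdX Flush; mem=91
  op5 P0: load  L1 → S/S on L1; bus BusRd; mem=30
  op6 P0: store L3 := 40 → M/I on L3; bus (none); mem=91
  op7 P1: load  L2 → I/S on L2; bus BusRd; mem=70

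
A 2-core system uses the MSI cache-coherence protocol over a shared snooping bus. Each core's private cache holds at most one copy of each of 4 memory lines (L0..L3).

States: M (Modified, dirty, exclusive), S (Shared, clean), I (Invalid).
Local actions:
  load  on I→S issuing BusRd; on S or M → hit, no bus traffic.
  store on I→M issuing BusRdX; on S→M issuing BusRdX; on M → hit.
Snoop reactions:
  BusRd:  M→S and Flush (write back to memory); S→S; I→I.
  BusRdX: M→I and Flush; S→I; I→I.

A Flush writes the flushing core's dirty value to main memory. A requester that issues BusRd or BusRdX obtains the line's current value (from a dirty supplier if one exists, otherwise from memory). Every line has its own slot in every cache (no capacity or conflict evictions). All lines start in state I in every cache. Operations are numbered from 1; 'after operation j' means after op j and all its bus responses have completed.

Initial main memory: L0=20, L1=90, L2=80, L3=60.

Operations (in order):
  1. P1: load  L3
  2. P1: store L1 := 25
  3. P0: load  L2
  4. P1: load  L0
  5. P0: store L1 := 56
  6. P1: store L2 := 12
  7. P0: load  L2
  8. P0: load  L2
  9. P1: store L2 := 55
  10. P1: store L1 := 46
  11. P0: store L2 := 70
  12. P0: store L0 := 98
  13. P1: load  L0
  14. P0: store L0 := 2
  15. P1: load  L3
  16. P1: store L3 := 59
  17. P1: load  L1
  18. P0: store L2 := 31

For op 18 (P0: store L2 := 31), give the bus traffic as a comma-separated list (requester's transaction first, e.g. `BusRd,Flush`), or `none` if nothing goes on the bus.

1. P1: load  L3  bus=[BusRd]  L3: P0=I P1=S  mem[L3]=60
2. P1: store L1 := 25  bus=[BusRdX]  L1: P0=I P1=M  mem[L1]=90
3. P0: load  L2  bus=[BusRd]  L2: P0=S P1=I  mem[L2]=80
4. P1: load  L0  bus=[BusRd]  L0: P0=I P1=S  mem[L0]=20
5. P0: store L1 := 56  bus=[BusRdX,Flush]  L1: P0=M P1=I  mem[L1]=25
6. P1: store L2 := 12  bus=[BusRdX]  L2: P0=I P1=M  mem[L2]=80
7. P0: load  L2  bus=[BusRd,Flush]  L2: P0=S P1=S  mem[L2]=12
8. P0: load  L2  bus=[-]  L2: P0=S P1=S  mem[L2]=12
9. P1: store L2 := 55  bus=[BusRdX]  L2: P0=I P1=M  mem[L2]=12
10. P1: store L1 := 46  bus=[BusRdX,Flush]  L1: P0=I P1=M  mem[L1]=56
11. P0: store L2 := 70  bus=[BusRdX,Flush]  L2: P0=M P1=I  mem[L2]=55
12. P0: store L0 := 98  bus=[BusRdX]  L0: P0=M P1=I  mem[L0]=20
13. P1: load  L0  bus=[BusRd,Flush]  L0: P0=S P1=S  mem[L0]=98
14. P0: store L0 := 2  bus=[BusRdX]  L0: P0=M P1=I  mem[L0]=98
15. P1: load  L3  bus=[-]  L3: P0=I P1=S  mem[L3]=60
16. P1: store L3 := 59  bus=[BusRdX]  L3: P0=I P1=M  mem[L3]=60
17. P1: load  L1  bus=[-]  L1: P0=I P1=M  mem[L1]=56
18. P0: store L2 := 31  bus=[-]  L2: P0=M P1=I  mem[L2]=55

bus = none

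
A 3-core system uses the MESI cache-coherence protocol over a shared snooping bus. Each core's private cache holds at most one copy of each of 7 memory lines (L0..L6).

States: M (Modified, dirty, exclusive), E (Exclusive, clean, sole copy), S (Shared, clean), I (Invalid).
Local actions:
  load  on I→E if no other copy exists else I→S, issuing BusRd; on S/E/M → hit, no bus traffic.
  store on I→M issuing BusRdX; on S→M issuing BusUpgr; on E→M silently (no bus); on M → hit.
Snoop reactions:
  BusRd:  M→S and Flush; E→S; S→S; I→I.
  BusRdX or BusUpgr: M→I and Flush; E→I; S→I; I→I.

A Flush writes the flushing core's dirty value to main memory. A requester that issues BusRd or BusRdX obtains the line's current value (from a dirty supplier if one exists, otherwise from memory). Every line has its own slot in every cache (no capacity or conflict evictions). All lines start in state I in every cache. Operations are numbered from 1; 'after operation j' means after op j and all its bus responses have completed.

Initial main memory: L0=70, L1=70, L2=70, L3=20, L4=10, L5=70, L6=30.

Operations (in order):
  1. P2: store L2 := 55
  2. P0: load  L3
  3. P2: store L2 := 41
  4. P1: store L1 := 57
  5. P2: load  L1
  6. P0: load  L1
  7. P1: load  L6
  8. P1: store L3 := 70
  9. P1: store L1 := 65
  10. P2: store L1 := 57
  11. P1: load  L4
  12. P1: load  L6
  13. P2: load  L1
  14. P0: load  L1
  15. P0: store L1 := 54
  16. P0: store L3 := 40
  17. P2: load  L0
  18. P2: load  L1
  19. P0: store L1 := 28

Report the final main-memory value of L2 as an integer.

1. P2: store L2 := 55  bus=[BusRdX]  L2: P0=I P1=I P2=M  mem[L2]=70
2. P0: load  L3  bus=[BusRd]  L3: P0=E P1=I P2=I  mem[L3]=20
3. P2: store L2 := 41  bus=[-]  L2: P0=I P1=I P2=M  mem[L2]=70
4. P1: store L1 := 57  bus=[BusRdX]  L1: P0=I P1=M P2=I  mem[L1]=70
5. P2: load  L1  bus=[BusRd,Flush]  L1: P0=I P1=S P2=S  mem[L1]=57
6. P0: load  L1  bus=[BusRd]  L1: P0=S P1=S P2=S  mem[L1]=57
7. P1: load  L6  bus=[BusRd]  L6: P0=I P1=E P2=I  mem[L6]=30
8. P1: store L3 := 70  bus=[BusRdX]  L3: P0=I P1=M P2=I  mem[L3]=20
9. P1: store L1 := 65  bus=[BusUpgr]  L1: P0=I P1=M P2=I  mem[L1]=57
10. P2: store L1 := 57  bus=[BusRdX,Flush]  L1: P0=I P1=I P2=M  mem[L1]=65
11. P1: load  L4  bus=[BusRd]  L4: P0=I P1=E P2=I  mem[L4]=10
12. P1: load  L6  bus=[-]  L6: P0=I P1=E P2=I  mem[L6]=30
13. P2: load  L1  bus=[-]  L1: P0=I P1=I P2=M  mem[L1]=65
14. P0: load  L1  bus=[BusRd,Flush]  L1: P0=S P1=I P2=S  mem[L1]=57
15. P0: store L1 := 54  bus=[BusUpgr]  L1: P0=M P1=I P2=I  mem[L1]=57
16. P0: store L3 := 40  bus=[BusRdX,Flush]  L3: P0=M P1=I P2=I  mem[L3]=70
17. P2: load  L0  bus=[BusRd]  L0: P0=I P1=I P2=E  mem[L0]=70
18. P2: load  L1  bus=[BusRd,Flush]  L1: P0=S P1=I P2=S  mem[L1]=54
19. P0: store L1 := 28  bus=[BusUpgr]  L1: P0=M P1=I P2=I  mem[L1]=54

memory[L2] = 70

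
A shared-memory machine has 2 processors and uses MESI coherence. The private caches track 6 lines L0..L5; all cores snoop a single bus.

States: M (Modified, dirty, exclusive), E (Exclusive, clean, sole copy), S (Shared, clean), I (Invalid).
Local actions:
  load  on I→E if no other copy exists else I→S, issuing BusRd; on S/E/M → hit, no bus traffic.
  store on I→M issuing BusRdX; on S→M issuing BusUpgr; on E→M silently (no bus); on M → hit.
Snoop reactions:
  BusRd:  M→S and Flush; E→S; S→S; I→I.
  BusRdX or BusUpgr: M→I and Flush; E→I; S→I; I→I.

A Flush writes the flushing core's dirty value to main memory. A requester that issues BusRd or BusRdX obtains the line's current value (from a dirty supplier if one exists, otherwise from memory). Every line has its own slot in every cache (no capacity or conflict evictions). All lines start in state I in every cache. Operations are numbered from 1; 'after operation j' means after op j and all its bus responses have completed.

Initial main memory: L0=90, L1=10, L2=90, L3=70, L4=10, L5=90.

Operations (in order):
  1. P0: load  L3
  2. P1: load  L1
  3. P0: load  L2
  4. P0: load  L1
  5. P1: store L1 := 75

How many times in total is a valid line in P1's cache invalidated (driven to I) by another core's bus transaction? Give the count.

invalidations = 0

1. P0: load  L3  bus=[BusRd]  L3: P0=E P1=I  mem[L3]=70
2. P1: load  L1  bus=[BusRd]  L1: P0=I P1=E  mem[L1]=10
3. P0: load  L2  bus=[BusRd]  L2: P0=E P1=I  mem[L2]=90
4. P0: load  L1  bus=[BusRd]  L1: P0=S P1=S  mem[L1]=10
5. P1: store L1 := 75  bus=[BusUpgr]  L1: P0=I P1=M  mem[L1]=10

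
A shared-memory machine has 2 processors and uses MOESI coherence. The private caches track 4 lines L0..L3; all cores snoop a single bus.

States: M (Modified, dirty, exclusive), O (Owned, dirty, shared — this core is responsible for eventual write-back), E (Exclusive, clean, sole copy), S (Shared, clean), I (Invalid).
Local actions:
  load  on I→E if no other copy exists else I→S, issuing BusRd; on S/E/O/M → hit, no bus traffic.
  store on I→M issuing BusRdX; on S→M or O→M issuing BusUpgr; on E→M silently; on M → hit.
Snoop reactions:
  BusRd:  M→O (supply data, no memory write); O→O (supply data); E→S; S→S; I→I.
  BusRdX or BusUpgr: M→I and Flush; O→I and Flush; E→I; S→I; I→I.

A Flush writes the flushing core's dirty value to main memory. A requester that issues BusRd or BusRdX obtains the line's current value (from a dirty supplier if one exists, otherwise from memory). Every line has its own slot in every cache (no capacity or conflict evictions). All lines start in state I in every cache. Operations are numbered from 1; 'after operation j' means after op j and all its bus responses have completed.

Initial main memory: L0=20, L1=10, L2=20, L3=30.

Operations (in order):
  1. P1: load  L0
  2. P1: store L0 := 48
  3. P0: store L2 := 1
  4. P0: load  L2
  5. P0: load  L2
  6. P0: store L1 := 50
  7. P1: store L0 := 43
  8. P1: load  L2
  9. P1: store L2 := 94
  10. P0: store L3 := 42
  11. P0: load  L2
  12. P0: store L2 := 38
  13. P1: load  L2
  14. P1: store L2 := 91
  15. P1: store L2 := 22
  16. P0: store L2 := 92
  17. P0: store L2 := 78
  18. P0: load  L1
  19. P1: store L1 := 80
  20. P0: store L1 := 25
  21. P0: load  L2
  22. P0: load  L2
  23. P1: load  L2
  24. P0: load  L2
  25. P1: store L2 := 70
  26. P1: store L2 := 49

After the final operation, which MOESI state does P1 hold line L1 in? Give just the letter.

state = I

step 1: P1: load  L0  ⟶  IE  (L0)  txn=BusRd  M[L0]=20
step 2: P1: store L0 := 48  ⟶  IM  (L0)  txn=∅  M[L0]=20
step 3: P0: store L2 := 1  ⟶  MI  (L2)  txn=BusRdX  M[L2]=20
step 4: P0: load  L2  ⟶  MI  (L2)  txn=∅  M[L2]=20
step 5: P0: load  L2  ⟶  MI  (L2)  txn=∅  M[L2]=20
step 6: P0: store L1 := 50  ⟶  MI  (L1)  txn=BusRdX  M[L1]=10
step 7: P1: store L0 := 43  ⟶  IM  (L0)  txn=∅  M[L0]=20
step 8: P1: load  L2  ⟶  OS  (L2)  txn=BusRd  M[L2]=20
step 9: P1: store L2 := 94  ⟶  IM  (L2)  txn=BusUpgr+Flush  M[L2]=1
step 10: P0: store L3 := 42  ⟶  MI  (L3)  txn=BusRdX  M[L3]=30
step 11: P0: load  L2  ⟶  SO  (L2)  txn=BusRd  M[L2]=1
step 12: P0: store L2 := 38  ⟶  MI  (L2)  txn=BusUpgr+Flush  M[L2]=94
step 13: P1: load  L2  ⟶  OS  (L2)  txn=BusRd  M[L2]=94
step 14: P1: store L2 := 91  ⟶  IM  (L2)  txn=BusUpgr+Flush  M[L2]=38
step 15: P1: store L2 := 22  ⟶  IM  (L2)  txn=∅  M[L2]=38
step 16: P0: store L2 := 92  ⟶  MI  (L2)  txn=BusRdX+Flush  M[L2]=22
step 17: P0: store L2 := 78  ⟶  MI  (L2)  txn=∅  M[L2]=22
step 18: P0: load  L1  ⟶  MI  (L1)  txn=∅  M[L1]=10
step 19: P1: store L1 := 80  ⟶  IM  (L1)  txn=BusRdX+Flush  M[L1]=50
step 20: P0: store L1 := 25  ⟶  MI  (L1)  txn=BusRdX+Flush  M[L1]=80
step 21: P0: load  L2  ⟶  MI  (L2)  txn=∅  M[L2]=22
step 22: P0: load  L2  ⟶  MI  (L2)  txn=∅  M[L2]=22
step 23: P1: load  L2  ⟶  OS  (L2)  txn=BusRd  M[L2]=22
step 24: P0: load  L2  ⟶  OS  (L2)  txn=∅  M[L2]=22
step 25: P1: store L2 := 70  ⟶  IM  (L2)  txn=BusUpgr+Flush  M[L2]=78
step 26: P1: store L2 := 49  ⟶  IM  (L2)  txn=∅  M[L2]=78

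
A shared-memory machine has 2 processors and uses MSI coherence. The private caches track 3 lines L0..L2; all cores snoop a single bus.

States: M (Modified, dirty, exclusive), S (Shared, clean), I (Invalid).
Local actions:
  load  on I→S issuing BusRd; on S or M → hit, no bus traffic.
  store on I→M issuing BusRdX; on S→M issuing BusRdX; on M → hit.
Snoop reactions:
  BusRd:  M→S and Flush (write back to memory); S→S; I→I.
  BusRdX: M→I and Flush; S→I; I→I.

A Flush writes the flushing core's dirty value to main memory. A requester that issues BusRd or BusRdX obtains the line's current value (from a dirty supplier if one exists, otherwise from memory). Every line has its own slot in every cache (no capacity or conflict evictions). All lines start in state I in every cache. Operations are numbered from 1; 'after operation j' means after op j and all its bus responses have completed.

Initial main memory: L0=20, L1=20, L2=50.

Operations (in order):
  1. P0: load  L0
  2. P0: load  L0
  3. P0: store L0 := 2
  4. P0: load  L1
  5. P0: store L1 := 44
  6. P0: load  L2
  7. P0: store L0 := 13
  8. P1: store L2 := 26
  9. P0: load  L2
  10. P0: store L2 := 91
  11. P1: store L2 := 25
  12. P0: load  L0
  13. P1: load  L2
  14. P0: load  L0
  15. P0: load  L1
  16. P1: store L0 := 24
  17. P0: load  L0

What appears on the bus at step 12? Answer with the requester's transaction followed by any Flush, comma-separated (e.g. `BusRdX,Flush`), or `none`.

  op1 P0: load  L0 → S/I on L0; bus BusRd; mem=20
  op2 P0: load  L0 → S/I on L0; bus (none); mem=20
  op3 P0: store L0 := 2 → M/I on L0; bus BusRdX; mem=20
  op4 P0: load  L1 → S/I on L1; bus BusRd; mem=20
  op5 P0: store L1 := 44 → M/I on L1; bus BusRdX; mem=20
  op6 P0: load  L2 → S/I on L2; bus BusRd; mem=50
  op7 P0: store L0 := 13 → M/I on L0; bus (none); mem=20
  op8 P1: store L2 := 26 → I/M on L2; bus BusRdX; mem=50
  op9 P0: load  L2 → S/S on L2; bus BusRd Flush; mem=26
  op10 P0: store L2 := 91 → M/I on L2; bus BusRdX; mem=26
  op11 P1: store L2 := 25 → I/M on L2; bus BusRdX Flush; mem=91
  op12 P0: load  L0 → M/I on L0; bus (none); mem=20
  op13 P1: load  L2 → I/M on L2; bus (none); mem=91
  op14 P0: load  L0 → M/I on L0; bus (none); mem=20
  op15 P0: load  L1 → M/I on L1; bus (none); mem=20
  op16 P1: store L0 := 24 → I/M on L0; bus BusRdX Flush; mem=13
  op17 P0: load  L0 → S/S on L0; bus BusRd Flush; mem=24

bus = none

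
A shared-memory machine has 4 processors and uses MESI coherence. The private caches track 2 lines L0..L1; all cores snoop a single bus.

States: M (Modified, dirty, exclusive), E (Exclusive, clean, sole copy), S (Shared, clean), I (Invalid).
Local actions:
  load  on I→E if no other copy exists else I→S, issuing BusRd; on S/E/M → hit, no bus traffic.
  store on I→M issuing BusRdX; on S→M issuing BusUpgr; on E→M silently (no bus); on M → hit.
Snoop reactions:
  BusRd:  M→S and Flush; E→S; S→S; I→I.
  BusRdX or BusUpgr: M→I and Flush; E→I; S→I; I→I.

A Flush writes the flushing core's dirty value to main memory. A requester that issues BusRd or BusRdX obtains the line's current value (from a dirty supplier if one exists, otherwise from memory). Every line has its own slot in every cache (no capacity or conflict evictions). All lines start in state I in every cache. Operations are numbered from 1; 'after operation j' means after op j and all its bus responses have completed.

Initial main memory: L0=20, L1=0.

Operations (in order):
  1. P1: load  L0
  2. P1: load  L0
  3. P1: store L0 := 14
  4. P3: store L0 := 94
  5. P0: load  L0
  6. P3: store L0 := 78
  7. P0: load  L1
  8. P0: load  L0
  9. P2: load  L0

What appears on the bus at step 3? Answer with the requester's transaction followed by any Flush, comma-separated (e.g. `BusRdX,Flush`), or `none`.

[1] P1: load  L0 | P0:I, P1:E(20), P2:I, P3:I | bus: BusRd
[2] P1: load  L0 | P0:I, P1:E(20), P2:I, P3:I | bus: none
[3] P1: store L0 := 14 | P0:I, P1:M(14), P2:I, P3:I | bus: none
[4] P3: store L0 := 94 | P0:I, P1:I, P2:I, P3:M(94) | bus: BusRdX,Flush
[5] P0: load  L0 | P0:S(94), P1:I, P2:I, P3:S(94) | bus: BusRd,Flush
[6] P3: store L0 := 78 | P0:I, P1:I, P2:I, P3:M(78) | bus: BusUpgr
[7] P0: load  L1 | P0:E(0), P1:I, P2:I, P3:I | bus: BusRd
[8] P0: load  L0 | P0:S(78), P1:I, P2:I, P3:S(78) | bus: BusRd,Flush
[9] P2: load  L0 | P0:S(78), P1:I, P2:S(78), P3:S(78) | bus: BusRd

bus = none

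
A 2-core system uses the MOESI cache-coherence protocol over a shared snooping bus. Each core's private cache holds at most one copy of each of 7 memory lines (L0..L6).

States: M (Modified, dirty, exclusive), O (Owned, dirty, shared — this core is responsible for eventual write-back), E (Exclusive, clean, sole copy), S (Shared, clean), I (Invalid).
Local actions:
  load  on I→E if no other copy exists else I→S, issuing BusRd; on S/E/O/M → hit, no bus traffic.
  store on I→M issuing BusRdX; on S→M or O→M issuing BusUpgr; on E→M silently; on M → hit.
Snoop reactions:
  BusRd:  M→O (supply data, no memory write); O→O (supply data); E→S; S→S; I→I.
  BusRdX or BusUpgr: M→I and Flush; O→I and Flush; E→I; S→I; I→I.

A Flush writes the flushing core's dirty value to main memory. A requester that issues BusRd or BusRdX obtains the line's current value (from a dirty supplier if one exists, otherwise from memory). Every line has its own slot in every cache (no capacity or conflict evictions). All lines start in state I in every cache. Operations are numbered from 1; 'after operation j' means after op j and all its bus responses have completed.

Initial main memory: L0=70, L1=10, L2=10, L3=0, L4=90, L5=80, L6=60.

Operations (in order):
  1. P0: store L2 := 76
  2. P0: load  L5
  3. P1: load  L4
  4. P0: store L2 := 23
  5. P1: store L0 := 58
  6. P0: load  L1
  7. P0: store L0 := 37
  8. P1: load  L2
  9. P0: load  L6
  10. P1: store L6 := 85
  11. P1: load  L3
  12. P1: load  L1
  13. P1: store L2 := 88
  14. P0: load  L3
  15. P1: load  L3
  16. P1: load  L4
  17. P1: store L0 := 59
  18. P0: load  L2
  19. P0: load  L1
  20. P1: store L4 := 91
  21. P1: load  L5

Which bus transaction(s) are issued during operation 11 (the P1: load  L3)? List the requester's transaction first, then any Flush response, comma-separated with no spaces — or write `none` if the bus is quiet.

bus = BusRd

[1] P0: store L2 := 76 | P0:M(76), P1:I | bus: BusRdX
[2] P0: load  L5 | P0:E(80), P1:I | bus: BusRd
[3] P1: load  L4 | P0:I, P1:E(90) | bus: BusRd
[4] P0: store L2 := 23 | P0:M(23), P1:I | bus: none
[5] P1: store L0 := 58 | P0:I, P1:M(58) | bus: BusRdX
[6] P0: load  L1 | P0:E(10), P1:I | bus: BusRd
[7] P0: store L0 := 37 | P0:M(37), P1:I | bus: BusRdX,Flush
[8] P1: load  L2 | P0:O(23), P1:S(23) | bus: BusRd
[9] P0: load  L6 | P0:E(60), P1:I | bus: BusRd
[10] P1: store L6 := 85 | P0:I, P1:M(85) | bus: BusRdX
[11] P1: load  L3 | P0:I, P1:E(0) | bus: BusRd
[12] P1: load  L1 | P0:S(10), P1:S(10) | bus: BusRd
[13] P1: store L2 := 88 | P0:I, P1:M(88) | bus: BusUpgr,Flush
[14] P0: load  L3 | P0:S(0), P1:S(0) | bus: BusRd
[15] P1: load  L3 | P0:S(0), P1:S(0) | bus: none
[16] P1: load  L4 | P0:I, P1:E(90) | bus: none
[17] P1: store L0 := 59 | P0:I, P1:M(59) | bus: BusRdX,Flush
[18] P0: load  L2 | P0:S(88), P1:O(88) | bus: BusRd
[19] P0: load  L1 | P0:S(10), P1:S(10) | bus: none
[20] P1: store L4 := 91 | P0:I, P1:M(91) | bus: none
[21] P1: load  L5 | P0:S(80), P1:S(80) | bus: BusRd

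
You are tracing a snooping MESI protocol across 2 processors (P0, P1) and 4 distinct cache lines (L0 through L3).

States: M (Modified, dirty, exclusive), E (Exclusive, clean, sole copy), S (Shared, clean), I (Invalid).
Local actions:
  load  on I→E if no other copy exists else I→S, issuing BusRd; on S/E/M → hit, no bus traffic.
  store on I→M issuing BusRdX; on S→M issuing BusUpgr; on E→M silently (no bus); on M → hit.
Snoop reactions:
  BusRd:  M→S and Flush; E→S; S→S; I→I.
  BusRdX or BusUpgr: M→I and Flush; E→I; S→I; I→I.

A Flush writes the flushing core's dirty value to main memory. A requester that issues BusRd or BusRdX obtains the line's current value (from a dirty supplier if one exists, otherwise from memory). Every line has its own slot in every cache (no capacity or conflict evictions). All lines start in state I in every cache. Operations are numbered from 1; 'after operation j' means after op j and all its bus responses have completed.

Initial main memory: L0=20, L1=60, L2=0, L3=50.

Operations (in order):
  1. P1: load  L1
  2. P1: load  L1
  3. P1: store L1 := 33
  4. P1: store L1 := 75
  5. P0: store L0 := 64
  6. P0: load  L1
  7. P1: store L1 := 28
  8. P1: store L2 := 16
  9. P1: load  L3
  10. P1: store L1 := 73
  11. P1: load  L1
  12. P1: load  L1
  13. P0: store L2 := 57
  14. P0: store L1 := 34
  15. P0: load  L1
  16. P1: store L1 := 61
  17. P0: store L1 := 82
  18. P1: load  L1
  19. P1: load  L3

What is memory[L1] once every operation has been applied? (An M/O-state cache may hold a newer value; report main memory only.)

1. P1: load  L1  bus=[BusRd]  L1: P0=I P1=E  mem[L1]=60
2. P1: load  L1  bus=[-]  L1: P0=I P1=E  mem[L1]=60
3. P1: store L1 := 33  bus=[-]  L1: P0=I P1=M  mem[L1]=60
4. P1: store L1 := 75  bus=[-]  L1: P0=I P1=M  mem[L1]=60
5. P0: store L0 := 64  bus=[BusRdX]  L0: P0=M P1=I  mem[L0]=20
6. P0: load  L1  bus=[BusRd,Flush]  L1: P0=S P1=S  mem[L1]=75
7. P1: store L1 := 28  bus=[BusUpgr]  L1: P0=I P1=M  mem[L1]=75
8. P1: store L2 := 16  bus=[BusRdX]  L2: P0=I P1=M  mem[L2]=0
9. P1: load  L3  bus=[BusRd]  L3: P0=I P1=E  mem[L3]=50
10. P1: store L1 := 73  bus=[-]  L1: P0=I P1=M  mem[L1]=75
11. P1: load  L1  bus=[-]  L1: P0=I P1=M  mem[L1]=75
12. P1: load  L1  bus=[-]  L1: P0=I P1=M  mem[L1]=75
13. P0: store L2 := 57  bus=[BusRdX,Flush]  L2: P0=M P1=I  mem[L2]=16
14. P0: store L1 := 34  bus=[BusRdX,Flush]  L1: P0=M P1=I  mem[L1]=73
15. P0: load  L1  bus=[-]  L1: P0=M P1=I  mem[L1]=73
16. P1: store L1 := 61  bus=[BusRdX,Flush]  L1: P0=I P1=M  mem[L1]=34
17. P0: store L1 := 82  bus=[BusRdX,Flush]  L1: P0=M P1=I  mem[L1]=61
18. P1: load  L1  bus=[BusRd,Flush]  L1: P0=S P1=S  mem[L1]=82
19. P1: load  L3  bus=[-]  L3: P0=I P1=E  mem[L3]=50

memory[L1] = 82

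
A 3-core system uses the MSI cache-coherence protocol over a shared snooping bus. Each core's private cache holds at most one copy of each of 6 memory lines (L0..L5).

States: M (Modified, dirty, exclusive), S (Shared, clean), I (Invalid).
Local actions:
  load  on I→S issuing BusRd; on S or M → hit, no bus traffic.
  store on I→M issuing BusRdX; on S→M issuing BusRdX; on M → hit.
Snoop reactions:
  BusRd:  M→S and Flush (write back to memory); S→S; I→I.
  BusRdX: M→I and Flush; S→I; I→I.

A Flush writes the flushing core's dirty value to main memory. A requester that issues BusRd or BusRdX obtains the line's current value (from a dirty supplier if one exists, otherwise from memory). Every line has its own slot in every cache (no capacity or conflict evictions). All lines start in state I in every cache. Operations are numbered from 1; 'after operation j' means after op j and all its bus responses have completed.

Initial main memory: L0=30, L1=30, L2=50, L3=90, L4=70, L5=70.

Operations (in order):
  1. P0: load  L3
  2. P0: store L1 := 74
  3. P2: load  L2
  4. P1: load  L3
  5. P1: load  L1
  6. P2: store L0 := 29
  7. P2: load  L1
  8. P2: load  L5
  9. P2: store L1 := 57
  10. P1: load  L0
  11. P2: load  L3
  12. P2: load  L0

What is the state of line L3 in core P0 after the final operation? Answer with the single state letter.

step 1: P0: load  L3  ⟶  SII  (L3)  txn=BusRd  M[L3]=90
step 2: P0: store L1 := 74  ⟶  MII  (L1)  txn=BusRdX  M[L1]=30
step 3: P2: load  L2  ⟶  IIS  (L2)  txn=BusRd  M[L2]=50
step 4: P1: load  L3  ⟶  SSI  (L3)  txn=BusRd  M[L3]=90
step 5: P1: load  L1  ⟶  SSI  (L1)  txn=BusRd+Flush  M[L1]=74
step 6: P2: store L0 := 29  ⟶  IIM  (L0)  txn=BusRdX  M[L0]=30
step 7: P2: load  L1  ⟶  SSS  (L1)  txn=BusRd  M[L1]=74
step 8: P2: load  L5  ⟶  IIS  (L5)  txn=BusRd  M[L5]=70
step 9: P2: store L1 := 57  ⟶  IIM  (L1)  txn=BusRdX  M[L1]=74
step 10: P1: load  L0  ⟶  ISS  (L0)  txn=BusRd+Flush  M[L0]=29
step 11: P2: load  L3  ⟶  SSS  (L3)  txn=BusRd  M[L3]=90
step 12: P2: load  L0  ⟶  ISS  (L0)  txn=∅  M[L0]=29

state = S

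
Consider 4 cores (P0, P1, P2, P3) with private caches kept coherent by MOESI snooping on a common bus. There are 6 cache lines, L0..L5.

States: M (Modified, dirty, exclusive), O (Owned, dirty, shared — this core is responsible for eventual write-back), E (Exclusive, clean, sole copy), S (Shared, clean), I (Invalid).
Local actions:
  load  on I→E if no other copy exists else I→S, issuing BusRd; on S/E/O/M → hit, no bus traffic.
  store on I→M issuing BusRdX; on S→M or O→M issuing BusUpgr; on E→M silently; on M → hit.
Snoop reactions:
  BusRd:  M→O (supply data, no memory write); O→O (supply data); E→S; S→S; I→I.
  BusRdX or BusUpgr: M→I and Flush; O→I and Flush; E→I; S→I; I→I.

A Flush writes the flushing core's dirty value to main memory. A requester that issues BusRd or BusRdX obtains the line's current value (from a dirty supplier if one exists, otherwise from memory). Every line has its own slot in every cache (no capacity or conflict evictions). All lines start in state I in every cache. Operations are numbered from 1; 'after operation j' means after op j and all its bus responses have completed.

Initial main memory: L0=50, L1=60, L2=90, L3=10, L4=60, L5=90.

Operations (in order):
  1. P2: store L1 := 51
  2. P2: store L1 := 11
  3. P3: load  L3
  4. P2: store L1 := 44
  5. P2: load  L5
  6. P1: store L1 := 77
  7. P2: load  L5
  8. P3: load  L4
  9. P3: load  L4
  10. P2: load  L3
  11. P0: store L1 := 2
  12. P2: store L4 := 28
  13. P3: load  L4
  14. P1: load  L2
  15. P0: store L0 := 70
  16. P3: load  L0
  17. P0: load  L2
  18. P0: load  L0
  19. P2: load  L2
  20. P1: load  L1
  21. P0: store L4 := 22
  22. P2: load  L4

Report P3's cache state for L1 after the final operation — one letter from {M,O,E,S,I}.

[1] P2: store L1 := 51 | P0:I, P1:I, P2:M(51), P3:I | bus: BusRdX
[2] P2: store L1 := 11 | P0:I, P1:I, P2:M(11), P3:I | bus: none
[3] P3: load  L3 | P0:I, P1:I, P2:I, P3:E(10) | bus: BusRd
[4] P2: store L1 := 44 | P0:I, P1:I, P2:M(44), P3:I | bus: none
[5] P2: load  L5 | P0:I, P1:I, P2:E(90), P3:I | bus: BusRd
[6] P1: store L1 := 77 | P0:I, P1:M(77), P2:I, P3:I | bus: BusRdX,Flush
[7] P2: load  L5 | P0:I, P1:I, P2:E(90), P3:I | bus: none
[8] P3: load  L4 | P0:I, P1:I, P2:I, P3:E(60) | bus: BusRd
[9] P3: load  L4 | P0:I, P1:I, P2:I, P3:E(60) | bus: none
[10] P2: load  L3 | P0:I, P1:I, P2:S(10), P3:S(10) | bus: BusRd
[11] P0: store L1 := 2 | P0:M(2), P1:I, P2:I, P3:I | bus: BusRdX,Flush
[12] P2: store L4 := 28 | P0:I, P1:I, P2:M(28), P3:I | bus: BusRdX
[13] P3: load  L4 | P0:I, P1:I, P2:O(28), P3:S(28) | bus: BusRd
[14] P1: load  L2 | P0:I, P1:E(90), P2:I, P3:I | bus: BusRd
[15] P0: store L0 := 70 | P0:M(70), P1:I, P2:I, P3:I | bus: BusRdX
[16] P3: load  L0 | P0:O(70), P1:I, P2:I, P3:S(70) | bus: BusRd
[17] P0: load  L2 | P0:S(90), P1:S(90), P2:I, P3:I | bus: BusRd
[18] P0: load  L0 | P0:O(70), P1:I, P2:I, P3:S(70) | bus: none
[19] P2: load  L2 | P0:S(90), P1:S(90), P2:S(90), P3:I | bus: BusRd
[20] P1: load  L1 | P0:O(2), P1:S(2), P2:I, P3:I | bus: BusRd
[21] P0: store L4 := 22 | P0:M(22), P1:I, P2:I, P3:I | bus: BusRdX,Flush
[22] P2: load  L4 | P0:O(22), P1:I, P2:S(22), P3:I | bus: BusRd

state = I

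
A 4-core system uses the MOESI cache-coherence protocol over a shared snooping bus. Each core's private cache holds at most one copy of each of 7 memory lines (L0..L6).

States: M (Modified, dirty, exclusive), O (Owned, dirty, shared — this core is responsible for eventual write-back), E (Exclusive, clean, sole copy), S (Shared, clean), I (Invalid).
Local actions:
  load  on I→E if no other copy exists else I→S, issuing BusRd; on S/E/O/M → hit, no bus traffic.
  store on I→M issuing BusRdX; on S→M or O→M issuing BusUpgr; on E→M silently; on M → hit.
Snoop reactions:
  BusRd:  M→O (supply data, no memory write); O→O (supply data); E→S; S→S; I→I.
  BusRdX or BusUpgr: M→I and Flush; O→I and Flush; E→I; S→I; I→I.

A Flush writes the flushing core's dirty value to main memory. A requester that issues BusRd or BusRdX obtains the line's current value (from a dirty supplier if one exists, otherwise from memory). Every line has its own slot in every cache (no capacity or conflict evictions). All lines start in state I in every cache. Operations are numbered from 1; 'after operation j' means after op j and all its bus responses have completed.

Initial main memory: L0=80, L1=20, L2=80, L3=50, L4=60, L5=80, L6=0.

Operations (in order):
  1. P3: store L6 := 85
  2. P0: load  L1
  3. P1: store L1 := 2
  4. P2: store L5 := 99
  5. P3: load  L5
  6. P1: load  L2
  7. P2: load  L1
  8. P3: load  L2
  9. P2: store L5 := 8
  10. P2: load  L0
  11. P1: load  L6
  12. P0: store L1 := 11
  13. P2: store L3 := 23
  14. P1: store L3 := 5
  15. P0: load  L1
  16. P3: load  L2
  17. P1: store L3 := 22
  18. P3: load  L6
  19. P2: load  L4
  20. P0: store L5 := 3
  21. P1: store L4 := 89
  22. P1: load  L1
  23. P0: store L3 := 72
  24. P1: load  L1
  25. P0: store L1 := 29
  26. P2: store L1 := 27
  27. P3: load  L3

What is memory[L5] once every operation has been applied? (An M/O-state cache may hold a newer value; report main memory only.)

memory[L5] = 8

[1] P3: store L6 := 85 | P0:I, P1:I, P2:I, P3:M(85) | bus: BusRdX
[2] P0: load  L1 | P0:E(20), P1:I, P2:I, P3:I | bus: BusRd
[3] P1: store L1 := 2 | P0:I, P1:M(2), P2:I, P3:I | bus: BusRdX
[4] P2: store L5 := 99 | P0:I, P1:I, P2:M(99), P3:I | bus: BusRdX
[5] P3: load  L5 | P0:I, P1:I, P2:O(99), P3:S(99) | bus: BusRd
[6] P1: load  L2 | P0:I, P1:E(80), P2:I, P3:I | bus: BusRd
[7] P2: load  L1 | P0:I, P1:O(2), P2:S(2), P3:I | bus: BusRd
[8] P3: load  L2 | P0:I, P1:S(80), P2:I, P3:S(80) | bus: BusRd
[9] P2: store L5 := 8 | P0:I, P1:I, P2:M(8), P3:I | bus: BusUpgr
[10] P2: load  L0 | P0:I, P1:I, P2:E(80), P3:I | bus: BusRd
[11] P1: load  L6 | P0:I, P1:S(85), P2:I, P3:O(85) | bus: BusRd
[12] P0: store L1 := 11 | P0:M(11), P1:I, P2:I, P3:I | bus: BusRdX,Flush
[13] P2: store L3 := 23 | P0:I, P1:I, P2:M(23), P3:I | bus: BusRdX
[14] P1: store L3 := 5 | P0:I, P1:M(5), P2:I, P3:I | bus: BusRdX,Flush
[15] P0: load  L1 | P0:M(11), P1:I, P2:I, P3:I | bus: none
[16] P3: load  L2 | P0:I, P1:S(80), P2:I, P3:S(80) | bus: none
[17] P1: store L3 := 22 | P0:I, P1:M(22), P2:I, P3:I | bus: none
[18] P3: load  L6 | P0:I, P1:S(85), P2:I, P3:O(85) | bus: none
[19] P2: load  L4 | P0:I, P1:I, P2:E(60), P3:I | bus: BusRd
[20] P0: store L5 := 3 | P0:M(3), P1:I, P2:I, P3:I | bus: BusRdX,Flush
[21] P1: store L4 := 89 | P0:I, P1:M(89), P2:I, P3:I | bus: BusRdX
[22] P1: load  L1 | P0:O(11), P1:S(11), P2:I, P3:I | bus: BusRd
[23] P0: store L3 := 72 | P0:M(72), P1:I, P2:I, P3:I | bus: BusRdX,Flush
[24] P1: load  L1 | P0:O(11), P1:S(11), P2:I, P3:I | bus: none
[25] P0: store L1 := 29 | P0:M(29), P1:I, P2:I, P3:I | bus: BusUpgr
[26] P2: store L1 := 27 | P0:I, P1:I, P2:M(27), P3:I | bus: BusRdX,Flush
[27] P3: load  L3 | P0:O(72), P1:I, P2:I, P3:S(72) | bus: BusRd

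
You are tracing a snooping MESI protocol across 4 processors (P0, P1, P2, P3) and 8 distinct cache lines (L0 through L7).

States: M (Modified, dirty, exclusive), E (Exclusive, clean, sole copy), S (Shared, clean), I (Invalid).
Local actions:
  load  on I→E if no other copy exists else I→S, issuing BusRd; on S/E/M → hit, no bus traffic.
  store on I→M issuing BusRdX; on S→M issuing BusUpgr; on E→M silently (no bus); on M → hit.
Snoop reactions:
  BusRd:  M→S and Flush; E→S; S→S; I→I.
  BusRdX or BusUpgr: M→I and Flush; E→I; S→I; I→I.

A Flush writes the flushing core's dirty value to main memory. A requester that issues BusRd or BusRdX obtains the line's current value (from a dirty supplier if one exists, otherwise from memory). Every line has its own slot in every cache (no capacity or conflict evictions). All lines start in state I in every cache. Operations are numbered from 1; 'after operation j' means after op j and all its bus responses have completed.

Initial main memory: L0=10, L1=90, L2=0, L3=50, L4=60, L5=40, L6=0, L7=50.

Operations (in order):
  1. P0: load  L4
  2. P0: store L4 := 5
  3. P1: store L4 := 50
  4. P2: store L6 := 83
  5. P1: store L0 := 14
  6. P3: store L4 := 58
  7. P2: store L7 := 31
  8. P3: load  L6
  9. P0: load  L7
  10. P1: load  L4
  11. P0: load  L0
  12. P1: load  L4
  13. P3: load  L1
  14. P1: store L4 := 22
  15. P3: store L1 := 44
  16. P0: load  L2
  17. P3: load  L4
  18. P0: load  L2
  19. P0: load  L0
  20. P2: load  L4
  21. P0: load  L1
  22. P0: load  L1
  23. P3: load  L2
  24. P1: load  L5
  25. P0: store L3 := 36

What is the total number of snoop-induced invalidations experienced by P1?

1. P0: load  L4  bus=[BusRd]  L4: P0=E P1=I P2=I P3=I  mem[L4]=60
2. P0: store L4 := 5  bus=[-]  L4: P0=M P1=I P2=I P3=I  mem[L4]=60
3. P1: store L4 := 50  bus=[BusRdX,Flush]  L4: P0=I P1=M P2=I P3=I  mem[L4]=5
4. P2: store L6 := 83  bus=[BusRdX]  L6: P0=I P1=I P2=M P3=I  mem[L6]=0
5. P1: store L0 := 14  bus=[BusRdX]  L0: P0=I P1=M P2=I P3=I  mem[L0]=10
6. P3: store L4 := 58  bus=[BusRdX,Flush]  L4: P0=I P1=I P2=I P3=M  mem[L4]=50
7. P2: store L7 := 31  bus=[BusRdX]  L7: P0=I P1=I P2=M P3=I  mem[L7]=50
8. P3: load  L6  bus=[BusRd,Flush]  L6: P0=I P1=I P2=S P3=S  mem[L6]=83
9. P0: load  L7  bus=[BusRd,Flush]  L7: P0=S P1=I P2=S P3=I  mem[L7]=31
10. P1: load  L4  bus=[BusRd,Flush]  L4: P0=I P1=S P2=I P3=S  mem[L4]=58
11. P0: load  L0  bus=[BusRd,Flush]  L0: P0=S P1=S P2=I P3=I  mem[L0]=14
12. P1: load  L4  bus=[-]  L4: P0=I P1=S P2=I P3=S  mem[L4]=58
13. P3: load  L1  bus=[BusRd]  L1: P0=I P1=I P2=I P3=E  mem[L1]=90
14. P1: store L4 := 22  bus=[BusUpgr]  L4: P0=I P1=M P2=I P3=I  mem[L4]=58
15. P3: store L1 := 44  bus=[-]  L1: P0=I P1=I P2=I P3=M  mem[L1]=90
16. P0: load  L2  bus=[BusRd]  L2: P0=E P1=I P2=I P3=I  mem[L2]=0
17. P3: load  L4  bus=[BusRd,Flush]  L4: P0=I P1=S P2=I P3=S  mem[L4]=22
18. P0: load  L2  bus=[-]  L2: P0=E P1=I P2=I P3=I  mem[L2]=0
19. P0: load  L0  bus=[-]  L0: P0=S P1=S P2=I P3=I  mem[L0]=14
20. P2: load  L4  bus=[BusRd]  L4: P0=I P1=S P2=S P3=S  mem[L4]=22
21. P0: load  L1  bus=[BusRd,Flush]  L1: P0=S P1=I P2=I P3=S  mem[L1]=44
22. P0: load  L1  bus=[-]  L1: P0=S P1=I P2=I P3=S  mem[L1]=44
23. P3: load  L2  bus=[BusRd]  L2: P0=S P1=I P2=I P3=S  mem[L2]=0
24. P1: load  L5  bus=[BusRd]  L5: P0=I P1=E P2=I P3=I  mem[L5]=40
25. P0: store L3 := 36  bus=[BusRdX]  L3: P0=M P1=I P2=I P3=I  mem[L3]=50

invalidations = 1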